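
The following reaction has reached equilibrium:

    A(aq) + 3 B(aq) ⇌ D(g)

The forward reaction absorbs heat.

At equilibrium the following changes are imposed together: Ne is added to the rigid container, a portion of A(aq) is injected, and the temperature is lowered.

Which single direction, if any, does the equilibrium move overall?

cannot be determined

At constant volume, adding an inert gas leaves every reacting species' partial pressure unchanged, so Q is unchanged — no shift from this change.
Adding A (aq), a reactant, drives the reaction to the right.
The forward reaction is endothermic. Lowering T favours the exothermic direction — shift to the left.
The individual effects push in opposite directions; without quantitative information the net direction cannot be determined.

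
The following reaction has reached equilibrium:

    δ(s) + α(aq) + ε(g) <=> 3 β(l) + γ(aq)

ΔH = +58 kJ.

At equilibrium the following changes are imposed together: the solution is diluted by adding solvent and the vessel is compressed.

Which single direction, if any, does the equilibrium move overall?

Dilution scales every aqueous concentration by the same factor. Δn_aq = 1 − 1 = 0, so Q is unchanged — no shift.
Gas moles: reactants 1, products 0 (Δn_gas = -1). Compression shifts the system toward the side with fewer moles of gas — to the right.
Only the nonzero effect(s) matter; the net shift is to the right.

right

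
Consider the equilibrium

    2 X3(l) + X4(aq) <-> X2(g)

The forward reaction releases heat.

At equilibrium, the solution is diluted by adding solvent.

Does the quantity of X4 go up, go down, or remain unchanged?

Dilution lowers every aqueous concentration by the same factor. Δn_aq = 0 − 1 = -1, so the system shifts toward the side with more dissolved moles — to the left.
The net shift is to the left. X4 is a reactant, so its amount increases.

increases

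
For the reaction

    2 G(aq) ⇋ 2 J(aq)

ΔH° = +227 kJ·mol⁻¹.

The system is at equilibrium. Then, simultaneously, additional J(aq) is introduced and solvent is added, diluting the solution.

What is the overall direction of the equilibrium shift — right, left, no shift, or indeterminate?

Adding J (aq), a product, drives the reaction to the left.
Dilution scales every aqueous concentration by the same factor. Δn_aq = 2 − 2 = 0, so Q is unchanged — no shift.
Only the nonzero effect(s) matter; the net shift is to the left.

left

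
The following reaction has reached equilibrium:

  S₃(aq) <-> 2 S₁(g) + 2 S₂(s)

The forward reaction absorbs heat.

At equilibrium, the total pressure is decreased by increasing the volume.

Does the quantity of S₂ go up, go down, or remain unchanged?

Gas moles: reactants 0, products 2 (Δn_gas = +2). Expansion shifts the system toward the side with more moles of gas — to the right.
The net shift is to the right. S₂ is a product, so its amount increases.

increases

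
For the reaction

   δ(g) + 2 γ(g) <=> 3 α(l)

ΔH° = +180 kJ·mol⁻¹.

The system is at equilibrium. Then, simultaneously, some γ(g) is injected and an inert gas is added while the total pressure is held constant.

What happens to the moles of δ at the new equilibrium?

cannot be determined

Adding γ (g), a reactant, drives the reaction to the right.
Adding inert gas at constant total pressure expands the volume and lowers every reacting partial pressure. With Δn_gas = 0 − 3 = -3, Q moves away from K toward the side with fewer gas moles, so the system shifts toward the side with more gas moles — to the left.
The two effects oppose each other, so the net shift — and hence the change in δ — cannot be determined from the given information.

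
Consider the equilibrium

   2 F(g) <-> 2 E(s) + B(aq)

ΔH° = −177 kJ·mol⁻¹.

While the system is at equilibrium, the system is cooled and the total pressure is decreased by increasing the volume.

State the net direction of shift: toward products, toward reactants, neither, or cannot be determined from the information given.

The forward reaction is exothermic. Lowering T favours the exothermic direction — shift to the right.
Gas moles: reactants 2, products 0 (Δn_gas = -2). Expansion shifts the system toward the side with more moles of gas — to the left.
The individual effects push in opposite directions; without quantitative information the net direction cannot be determined.

cannot be determined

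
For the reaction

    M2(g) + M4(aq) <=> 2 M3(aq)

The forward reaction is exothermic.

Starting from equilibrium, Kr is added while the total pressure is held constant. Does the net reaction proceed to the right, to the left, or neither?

Adding inert gas at constant total pressure expands the volume and lowers every reacting partial pressure. With Δn_gas = 0 − 1 = -1, Q moves away from K toward the side with fewer gas moles, so the system shifts toward the side with more gas moles — to the left.

left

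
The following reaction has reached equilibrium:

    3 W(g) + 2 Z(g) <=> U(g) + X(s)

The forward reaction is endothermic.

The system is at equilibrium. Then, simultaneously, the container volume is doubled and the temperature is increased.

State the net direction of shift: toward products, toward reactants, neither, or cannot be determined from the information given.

cannot be determined

Gas moles: reactants 5, products 1 (Δn_gas = -4). Expansion shifts the system toward the side with more moles of gas — to the left.
The forward reaction is endothermic. Raising T favours the endothermic direction — shift to the right.
The individual effects push in opposite directions; without quantitative information the net direction cannot be determined.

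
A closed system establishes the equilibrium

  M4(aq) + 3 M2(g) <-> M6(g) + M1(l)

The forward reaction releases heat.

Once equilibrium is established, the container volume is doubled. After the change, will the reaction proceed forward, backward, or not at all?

left

Gas moles: reactants 3, products 1 (Δn_gas = -2). Expansion shifts the system toward the side with more moles of gas — to the left.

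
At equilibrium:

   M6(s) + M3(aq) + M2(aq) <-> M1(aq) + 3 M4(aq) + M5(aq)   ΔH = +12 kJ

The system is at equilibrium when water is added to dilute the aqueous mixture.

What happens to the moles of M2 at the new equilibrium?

decreases

Dilution lowers every aqueous concentration by the same factor. Δn_aq = 5 − 2 = +3, so the system shifts toward the side with more dissolved moles — to the right.
The net shift is to the right. M2 is a reactant, so its amount decreases.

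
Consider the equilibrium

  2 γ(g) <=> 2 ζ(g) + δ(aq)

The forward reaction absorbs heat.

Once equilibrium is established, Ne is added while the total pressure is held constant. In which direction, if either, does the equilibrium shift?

Adding inert gas at constant total pressure expands the volume, scaling every reacting partial pressure by the same factor. Δn_gas = 2 − 2 = 0, so Q is unchanged — no shift.

no shift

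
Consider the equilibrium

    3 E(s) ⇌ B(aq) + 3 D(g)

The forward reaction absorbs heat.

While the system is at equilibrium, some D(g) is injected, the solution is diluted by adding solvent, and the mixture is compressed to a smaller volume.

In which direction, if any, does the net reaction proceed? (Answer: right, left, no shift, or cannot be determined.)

cannot be determined

Adding D (g), a product, drives the reaction to the left.
Dilution lowers every aqueous concentration by the same factor. Δn_aq = 1 − 0 = +1, so the system shifts toward the side with more dissolved moles — to the right.
Gas moles: reactants 0, products 3 (Δn_gas = +3). Compression shifts the system toward the side with fewer moles of gas — to the left.
The individual effects push in opposite directions; without quantitative information the net direction cannot be determined.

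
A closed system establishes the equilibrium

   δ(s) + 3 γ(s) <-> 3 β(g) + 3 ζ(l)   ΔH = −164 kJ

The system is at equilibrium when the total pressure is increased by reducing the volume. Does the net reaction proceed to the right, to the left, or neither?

left

Gas moles: reactants 0, products 3 (Δn_gas = +3). Compression shifts the system toward the side with fewer moles of gas — to the left.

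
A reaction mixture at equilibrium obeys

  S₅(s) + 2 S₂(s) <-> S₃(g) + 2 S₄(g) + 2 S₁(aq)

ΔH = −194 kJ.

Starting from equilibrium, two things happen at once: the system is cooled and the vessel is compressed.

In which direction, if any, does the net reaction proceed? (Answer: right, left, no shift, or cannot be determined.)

The forward reaction is exothermic. Lowering T favours the exothermic direction — shift to the right.
Gas moles: reactants 0, products 3 (Δn_gas = +3). Compression shifts the system toward the side with fewer moles of gas — to the left.
The individual effects push in opposite directions; without quantitative information the net direction cannot be determined.

cannot be determined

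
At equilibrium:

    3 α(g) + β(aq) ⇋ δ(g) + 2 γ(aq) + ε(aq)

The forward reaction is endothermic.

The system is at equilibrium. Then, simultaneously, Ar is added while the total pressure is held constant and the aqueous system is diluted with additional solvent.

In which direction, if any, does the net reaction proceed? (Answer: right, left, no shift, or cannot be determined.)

cannot be determined

Adding inert gas at constant total pressure expands the volume and lowers every reacting partial pressure. With Δn_gas = 1 − 3 = -2, Q moves away from K toward the side with fewer gas moles, so the system shifts toward the side with more gas moles — to the left.
Dilution lowers every aqueous concentration by the same factor. Δn_aq = 3 − 1 = +2, so the system shifts toward the side with more dissolved moles — to the right.
The individual effects push in opposite directions; without quantitative information the net direction cannot be determined.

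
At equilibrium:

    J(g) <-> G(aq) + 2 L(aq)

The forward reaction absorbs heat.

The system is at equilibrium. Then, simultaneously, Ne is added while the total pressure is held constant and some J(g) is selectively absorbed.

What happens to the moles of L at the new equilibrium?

Adding inert gas at constant total pressure expands the volume and lowers every reacting partial pressure. With Δn_gas = 0 − 1 = -1, Q moves away from K toward the side with fewer gas moles, so the system shifts toward the side with more gas moles — to the left.
Removing J (g), a reactant, drives the reaction to the left.
The net shift is to the left. L is a product, so its amount decreases.

decreases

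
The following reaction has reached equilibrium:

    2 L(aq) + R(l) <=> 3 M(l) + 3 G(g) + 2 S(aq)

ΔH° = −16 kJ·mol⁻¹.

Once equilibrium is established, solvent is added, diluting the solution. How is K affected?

unchanged

The equilibrium constant depends only on temperature. This perturbation changes neither the position of equilibrium nor K.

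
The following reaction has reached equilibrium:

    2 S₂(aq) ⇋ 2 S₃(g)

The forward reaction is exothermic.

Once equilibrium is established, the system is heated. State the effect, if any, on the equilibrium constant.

K depends on temperature via the van 't Hoff relation. The forward reaction is exothermic, so raising T decreases K.

decreases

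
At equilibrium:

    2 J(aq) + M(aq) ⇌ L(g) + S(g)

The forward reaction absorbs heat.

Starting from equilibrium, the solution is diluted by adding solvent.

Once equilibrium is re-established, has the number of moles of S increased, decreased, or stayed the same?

decreases

Dilution lowers every aqueous concentration by the same factor. Δn_aq = 0 − 3 = -3, so the system shifts toward the side with more dissolved moles — to the left.
The net shift is to the left. S is a product, so its amount decreases.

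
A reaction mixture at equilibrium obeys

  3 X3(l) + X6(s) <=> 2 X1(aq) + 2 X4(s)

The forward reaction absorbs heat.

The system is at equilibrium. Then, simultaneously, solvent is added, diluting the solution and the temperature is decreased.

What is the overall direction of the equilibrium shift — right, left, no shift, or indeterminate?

Dilution lowers every aqueous concentration by the same factor. Δn_aq = 2 − 0 = +2, so the system shifts toward the side with more dissolved moles — to the right.
The forward reaction is endothermic. Lowering T favours the exothermic direction — shift to the left.
The individual effects push in opposite directions; without quantitative information the net direction cannot be determined.

cannot be determined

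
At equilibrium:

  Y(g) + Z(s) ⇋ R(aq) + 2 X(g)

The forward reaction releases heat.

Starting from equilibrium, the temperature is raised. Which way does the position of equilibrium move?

The forward reaction is exothermic. Raising T favours the endothermic direction — shift to the left.

left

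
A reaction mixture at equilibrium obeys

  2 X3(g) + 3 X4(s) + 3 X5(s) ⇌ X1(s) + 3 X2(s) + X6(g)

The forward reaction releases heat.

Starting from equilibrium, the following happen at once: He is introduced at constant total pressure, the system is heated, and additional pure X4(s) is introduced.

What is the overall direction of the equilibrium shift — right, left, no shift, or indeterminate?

Adding inert gas at constant total pressure expands the volume and lowers every reacting partial pressure. With Δn_gas = 1 − 2 = -1, Q moves away from K toward the side with fewer gas moles, so the system shifts toward the side with more gas moles — to the left.
The forward reaction is exothermic. Raising T favours the endothermic direction — shift to the left.
X4 is a pure solid; its activity is 1 regardless of amount, so Q is unaffected — no shift from this change.
Only the nonzero effect(s) matter; the net shift is to the left.

left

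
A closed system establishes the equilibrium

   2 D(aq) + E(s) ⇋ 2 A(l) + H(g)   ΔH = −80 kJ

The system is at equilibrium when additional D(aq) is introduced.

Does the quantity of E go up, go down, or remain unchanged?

decreases

Adding D (aq), a reactant, drives the reaction to the right.
The net shift is to the right. E is a reactant, so its amount decreases.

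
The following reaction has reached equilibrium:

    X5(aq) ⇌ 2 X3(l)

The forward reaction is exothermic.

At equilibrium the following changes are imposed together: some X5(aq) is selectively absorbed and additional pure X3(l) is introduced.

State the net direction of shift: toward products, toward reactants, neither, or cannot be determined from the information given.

left

Removing X5 (aq), a reactant, drives the reaction to the left.
X3 is a pure liquid; its activity is 1 regardless of amount, so Q is unaffected — no shift from this change.
Only the nonzero effect(s) matter; the net shift is to the left.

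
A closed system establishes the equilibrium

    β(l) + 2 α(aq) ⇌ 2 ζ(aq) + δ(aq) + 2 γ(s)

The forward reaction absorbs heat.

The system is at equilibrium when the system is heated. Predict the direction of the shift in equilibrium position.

right

The forward reaction is endothermic. Raising T favours the endothermic direction — shift to the right.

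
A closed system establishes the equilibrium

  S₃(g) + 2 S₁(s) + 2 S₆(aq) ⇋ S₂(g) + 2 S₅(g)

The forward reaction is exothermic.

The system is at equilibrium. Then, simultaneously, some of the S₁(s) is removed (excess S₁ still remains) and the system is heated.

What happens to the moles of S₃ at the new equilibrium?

S₁ is a pure solid; its activity is 1 regardless of amount, so Q is unaffected — no shift from this change.
The forward reaction is exothermic. Raising T favours the endothermic direction — shift to the left.
The net shift is to the left. S₃ is a reactant, so its amount increases.

increases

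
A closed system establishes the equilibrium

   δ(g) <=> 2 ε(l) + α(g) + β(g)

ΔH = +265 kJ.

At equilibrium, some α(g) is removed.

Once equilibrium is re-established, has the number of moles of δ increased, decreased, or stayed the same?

Removing α (g), a product, drives the reaction to the right.
The net shift is to the right. δ is a reactant, so its amount decreases.

decreases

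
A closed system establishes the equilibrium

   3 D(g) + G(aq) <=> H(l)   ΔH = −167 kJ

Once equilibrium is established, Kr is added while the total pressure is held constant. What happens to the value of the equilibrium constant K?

The equilibrium constant depends only on temperature. This perturbation may move the position of equilibrium, but since T is unchanged, K itself is unchanged.

unchanged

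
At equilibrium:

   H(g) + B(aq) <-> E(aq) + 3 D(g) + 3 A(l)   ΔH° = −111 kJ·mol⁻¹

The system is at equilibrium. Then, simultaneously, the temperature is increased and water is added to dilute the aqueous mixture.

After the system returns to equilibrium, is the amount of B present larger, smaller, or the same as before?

The forward reaction is exothermic. Raising T favours the endothermic direction — shift to the left.
Dilution scales every aqueous concentration by the same factor. Δn_aq = 1 − 1 = 0, so Q is unchanged — no shift.
The net shift is to the left. B is a reactant, so its amount increases.

increases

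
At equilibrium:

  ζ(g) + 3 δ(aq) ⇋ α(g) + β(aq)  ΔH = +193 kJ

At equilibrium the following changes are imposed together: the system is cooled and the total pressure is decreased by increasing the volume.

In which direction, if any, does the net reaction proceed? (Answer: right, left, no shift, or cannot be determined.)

left

The forward reaction is endothermic. Lowering T favours the exothermic direction — shift to the left.
Gas moles: reactants 1, products 1. Δn_gas = 0, so a volume change leaves Q equal to K — no shift from this change.
Only the nonzero effect(s) matter; the net shift is to the left.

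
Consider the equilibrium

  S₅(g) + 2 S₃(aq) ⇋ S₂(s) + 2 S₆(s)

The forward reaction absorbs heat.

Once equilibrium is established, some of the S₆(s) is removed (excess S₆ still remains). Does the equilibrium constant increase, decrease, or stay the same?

The equilibrium constant depends only on temperature. This perturbation changes neither the position of equilibrium nor K.

unchanged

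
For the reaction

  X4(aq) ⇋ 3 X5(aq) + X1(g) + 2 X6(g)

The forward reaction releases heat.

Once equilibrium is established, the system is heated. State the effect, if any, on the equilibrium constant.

decreases

K depends on temperature via the van 't Hoff relation. The forward reaction is exothermic, so raising T decreases K.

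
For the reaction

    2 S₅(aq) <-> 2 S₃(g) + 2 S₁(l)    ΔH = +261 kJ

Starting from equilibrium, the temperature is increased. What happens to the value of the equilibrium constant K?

K depends on temperature via the van 't Hoff relation. The forward reaction is endothermic, so raising T increases K.

increases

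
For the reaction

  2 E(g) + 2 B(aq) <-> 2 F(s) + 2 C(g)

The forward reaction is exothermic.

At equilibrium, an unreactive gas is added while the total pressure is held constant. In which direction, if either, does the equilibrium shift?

no shift

Adding inert gas at constant total pressure expands the volume, scaling every reacting partial pressure by the same factor. Δn_gas = 2 − 2 = 0, so Q is unchanged — no shift.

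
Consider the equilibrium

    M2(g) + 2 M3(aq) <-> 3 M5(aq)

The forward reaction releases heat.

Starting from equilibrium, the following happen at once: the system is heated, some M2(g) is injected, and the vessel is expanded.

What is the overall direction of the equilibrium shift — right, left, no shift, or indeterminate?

cannot be determined

The forward reaction is exothermic. Raising T favours the endothermic direction — shift to the left.
Adding M2 (g), a reactant, drives the reaction to the right.
Gas moles: reactants 1, products 0 (Δn_gas = -1). Expansion shifts the system toward the side with more moles of gas — to the left.
The individual effects push in opposite directions; without quantitative information the net direction cannot be determined.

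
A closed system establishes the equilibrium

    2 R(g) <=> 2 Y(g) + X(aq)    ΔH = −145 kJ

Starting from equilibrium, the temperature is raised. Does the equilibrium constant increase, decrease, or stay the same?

K depends on temperature via the van 't Hoff relation. The forward reaction is exothermic, so raising T decreases K.

decreases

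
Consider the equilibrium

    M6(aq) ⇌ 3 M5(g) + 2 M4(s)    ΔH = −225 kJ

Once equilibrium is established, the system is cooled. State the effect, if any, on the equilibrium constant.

increases

K depends on temperature via the van 't Hoff relation. The forward reaction is exothermic, so lowering T increases K.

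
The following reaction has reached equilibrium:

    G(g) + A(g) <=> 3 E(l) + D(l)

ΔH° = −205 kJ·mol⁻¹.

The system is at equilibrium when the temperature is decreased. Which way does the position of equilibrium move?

The forward reaction is exothermic. Lowering T favours the exothermic direction — shift to the right.

right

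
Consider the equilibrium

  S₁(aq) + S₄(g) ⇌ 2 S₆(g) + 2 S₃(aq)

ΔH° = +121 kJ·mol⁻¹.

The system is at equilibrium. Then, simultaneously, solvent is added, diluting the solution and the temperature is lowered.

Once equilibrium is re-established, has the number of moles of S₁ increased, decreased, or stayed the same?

cannot be determined

Dilution lowers every aqueous concentration by the same factor. Δn_aq = 2 − 1 = +1, so the system shifts toward the side with more dissolved moles — to the right.
The forward reaction is endothermic. Lowering T favours the exothermic direction — shift to the left.
The two effects oppose each other, so the net shift — and hence the change in S₁ — cannot be determined from the given information.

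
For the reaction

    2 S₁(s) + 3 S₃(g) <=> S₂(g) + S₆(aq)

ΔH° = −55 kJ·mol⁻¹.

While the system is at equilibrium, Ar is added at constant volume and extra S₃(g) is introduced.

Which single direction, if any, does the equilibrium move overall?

At constant volume, adding an inert gas leaves every reacting species' partial pressure unchanged, so Q is unchanged — no shift from this change.
Adding S₃ (g), a reactant, drives the reaction to the right.
Only the nonzero effect(s) matter; the net shift is to the right.

right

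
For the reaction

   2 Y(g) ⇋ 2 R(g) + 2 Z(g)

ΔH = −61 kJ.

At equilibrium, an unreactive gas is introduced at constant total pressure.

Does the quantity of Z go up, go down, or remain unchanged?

Adding inert gas at constant total pressure expands the volume and lowers every reacting partial pressure. With Δn_gas = 4 − 2 = +2, Q moves away from K toward the side with fewer gas moles, so the system shifts toward the side with more gas moles — to the right.
The net shift is to the right. Z is a product, so its amount increases.

increases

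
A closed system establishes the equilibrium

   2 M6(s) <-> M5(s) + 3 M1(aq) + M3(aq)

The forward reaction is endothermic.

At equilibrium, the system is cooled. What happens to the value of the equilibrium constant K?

K depends on temperature via the van 't Hoff relation. The forward reaction is endothermic, so lowering T decreases K.

decreases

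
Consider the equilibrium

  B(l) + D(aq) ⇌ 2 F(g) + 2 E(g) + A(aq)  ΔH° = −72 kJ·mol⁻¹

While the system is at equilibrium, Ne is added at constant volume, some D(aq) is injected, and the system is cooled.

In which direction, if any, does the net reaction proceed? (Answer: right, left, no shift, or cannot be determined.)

right

At constant volume, adding an inert gas leaves every reacting species' partial pressure unchanged, so Q is unchanged — no shift from this change.
Adding D (aq), a reactant, drives the reaction to the right.
The forward reaction is exothermic. Lowering T favours the exothermic direction — shift to the right.
Only the nonzero effect(s) matter; the net shift is to the right.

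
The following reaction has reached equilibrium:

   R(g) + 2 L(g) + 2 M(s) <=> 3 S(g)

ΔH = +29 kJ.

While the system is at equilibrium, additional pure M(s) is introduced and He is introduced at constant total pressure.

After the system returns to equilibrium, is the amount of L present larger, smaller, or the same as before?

M is a pure solid; its activity is 1 regardless of amount, so Q is unaffected — no shift from this change.
Adding inert gas at constant total pressure expands the volume, scaling every reacting partial pressure by the same factor. Δn_gas = 3 − 3 = 0, so Q is unchanged — no shift.
No net shift occurs, so the amount of L is unchanged.

unchanged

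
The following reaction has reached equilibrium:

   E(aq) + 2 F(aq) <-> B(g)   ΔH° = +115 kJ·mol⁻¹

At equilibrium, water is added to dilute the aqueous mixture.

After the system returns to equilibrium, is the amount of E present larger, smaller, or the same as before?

Dilution lowers every aqueous concentration by the same factor. Δn_aq = 0 − 3 = -3, so the system shifts toward the side with more dissolved moles — to the left.
The net shift is to the left. E is a reactant, so its amount increases.

increases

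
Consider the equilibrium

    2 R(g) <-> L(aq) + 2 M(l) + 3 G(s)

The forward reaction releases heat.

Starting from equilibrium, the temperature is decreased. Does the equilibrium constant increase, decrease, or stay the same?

increases

K depends on temperature via the van 't Hoff relation. The forward reaction is exothermic, so lowering T increases K.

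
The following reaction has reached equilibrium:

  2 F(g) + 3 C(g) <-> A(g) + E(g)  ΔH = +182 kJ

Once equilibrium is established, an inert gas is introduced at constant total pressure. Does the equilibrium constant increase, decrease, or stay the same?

The equilibrium constant depends only on temperature. This perturbation may move the position of equilibrium, but since T is unchanged, K itself is unchanged.

unchanged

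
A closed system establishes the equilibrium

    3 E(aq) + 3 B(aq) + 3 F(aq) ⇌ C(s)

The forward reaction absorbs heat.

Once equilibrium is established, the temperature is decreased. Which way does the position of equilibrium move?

The forward reaction is endothermic. Lowering T favours the exothermic direction — shift to the left.

left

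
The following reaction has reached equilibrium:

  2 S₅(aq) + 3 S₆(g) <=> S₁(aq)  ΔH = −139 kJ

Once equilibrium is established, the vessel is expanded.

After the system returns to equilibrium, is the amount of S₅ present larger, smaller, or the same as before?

increases

Gas moles: reactants 3, products 0 (Δn_gas = -3). Expansion shifts the system toward the side with more moles of gas — to the left.
The net shift is to the left. S₅ is a reactant, so its amount increases.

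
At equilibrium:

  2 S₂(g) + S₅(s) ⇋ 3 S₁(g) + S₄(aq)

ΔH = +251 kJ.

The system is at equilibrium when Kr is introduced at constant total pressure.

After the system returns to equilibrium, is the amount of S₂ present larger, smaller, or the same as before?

Adding inert gas at constant total pressure expands the volume and lowers every reacting partial pressure. With Δn_gas = 3 − 2 = +1, Q moves away from K toward the side with fewer gas moles, so the system shifts toward the side with more gas moles — to the right.
The net shift is to the right. S₂ is a reactant, so its amount decreases.

decreases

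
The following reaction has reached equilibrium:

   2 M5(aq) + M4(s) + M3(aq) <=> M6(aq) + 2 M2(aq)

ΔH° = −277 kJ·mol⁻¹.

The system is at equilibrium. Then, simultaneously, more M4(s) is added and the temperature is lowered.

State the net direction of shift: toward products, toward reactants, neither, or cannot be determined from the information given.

right

M4 is a pure solid; its activity is 1 regardless of amount, so Q is unaffected — no shift from this change.
The forward reaction is exothermic. Lowering T favours the exothermic direction — shift to the right.
Only the nonzero effect(s) matter; the net shift is to the right.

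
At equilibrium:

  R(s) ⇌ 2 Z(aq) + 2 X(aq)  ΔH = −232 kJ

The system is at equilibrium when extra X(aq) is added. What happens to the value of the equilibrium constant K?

The equilibrium constant depends only on temperature. This perturbation may move the position of equilibrium, but since T is unchanged, K itself is unchanged.

unchanged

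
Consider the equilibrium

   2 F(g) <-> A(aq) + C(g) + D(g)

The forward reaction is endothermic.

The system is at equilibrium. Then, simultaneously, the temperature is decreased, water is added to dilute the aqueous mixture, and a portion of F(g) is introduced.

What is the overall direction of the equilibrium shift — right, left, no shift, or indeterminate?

The forward reaction is endothermic. Lowering T favours the exothermic direction — shift to the left.
Dilution lowers every aqueous concentration by the same factor. Δn_aq = 1 − 0 = +1, so the system shifts toward the side with more dissolved moles — to the right.
Adding F (g), a reactant, drives the reaction to the right.
The individual effects push in opposite directions; without quantitative information the net direction cannot be determined.

cannot be determined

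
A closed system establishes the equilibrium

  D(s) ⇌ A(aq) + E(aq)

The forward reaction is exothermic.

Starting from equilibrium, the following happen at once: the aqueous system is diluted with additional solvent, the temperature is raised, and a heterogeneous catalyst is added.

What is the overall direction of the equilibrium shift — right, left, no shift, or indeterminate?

Dilution lowers every aqueous concentration by the same factor. Δn_aq = 2 − 0 = +2, so the system shifts toward the side with more dissolved moles — to the right.
The forward reaction is exothermic. Raising T favours the endothermic direction — shift to the left.
A catalyst speeds both forward and reverse rates equally; it changes neither Q nor K — no shift from this change.
The individual effects push in opposite directions; without quantitative information the net direction cannot be determined.

cannot be determined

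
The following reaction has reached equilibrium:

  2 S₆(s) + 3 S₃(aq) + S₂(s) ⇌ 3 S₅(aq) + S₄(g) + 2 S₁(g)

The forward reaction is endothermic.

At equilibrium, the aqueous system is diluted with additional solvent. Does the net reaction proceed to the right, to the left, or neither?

no shift

Dilution scales every aqueous concentration by the same factor. Δn_aq = 3 − 3 = 0, so Q is unchanged — no shift.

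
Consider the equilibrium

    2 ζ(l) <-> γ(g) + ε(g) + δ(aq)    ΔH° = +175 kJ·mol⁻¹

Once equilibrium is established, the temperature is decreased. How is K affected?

decreases

K depends on temperature via the van 't Hoff relation. The forward reaction is endothermic, so lowering T decreases K.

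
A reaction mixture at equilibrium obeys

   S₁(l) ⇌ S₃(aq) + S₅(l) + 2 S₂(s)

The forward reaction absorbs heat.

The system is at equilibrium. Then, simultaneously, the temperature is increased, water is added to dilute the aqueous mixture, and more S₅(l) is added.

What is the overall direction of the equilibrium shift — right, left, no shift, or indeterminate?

The forward reaction is endothermic. Raising T favours the endothermic direction — shift to the right.
Dilution lowers every aqueous concentration by the same factor. Δn_aq = 1 − 0 = +1, so the system shifts toward the side with more dissolved moles — to the right.
S₅ is a pure liquid; its activity is 1 regardless of amount, so Q is unaffected — no shift from this change.
Only the nonzero effect(s) matter; the net shift is to the right.

right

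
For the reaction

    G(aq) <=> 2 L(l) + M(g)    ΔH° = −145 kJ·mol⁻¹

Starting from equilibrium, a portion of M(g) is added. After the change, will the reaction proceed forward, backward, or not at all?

Adding M (g), a product, drives the reaction to the left.

left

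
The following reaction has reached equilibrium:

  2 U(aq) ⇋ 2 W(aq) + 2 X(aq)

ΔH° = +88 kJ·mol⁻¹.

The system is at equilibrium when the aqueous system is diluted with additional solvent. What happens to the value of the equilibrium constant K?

unchanged

The equilibrium constant depends only on temperature. This perturbation may move the position of equilibrium, but since T is unchanged, K itself is unchanged.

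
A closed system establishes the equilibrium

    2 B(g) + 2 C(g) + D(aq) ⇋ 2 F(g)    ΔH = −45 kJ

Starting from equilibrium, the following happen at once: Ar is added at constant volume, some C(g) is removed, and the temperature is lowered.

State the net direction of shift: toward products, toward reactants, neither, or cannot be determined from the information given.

At constant volume, adding an inert gas leaves every reacting species' partial pressure unchanged, so Q is unchanged — no shift from this change.
Removing C (g), a reactant, drives the reaction to the left.
The forward reaction is exothermic. Lowering T favours the exothermic direction — shift to the right.
The individual effects push in opposite directions; without quantitative information the net direction cannot be determined.

cannot be determined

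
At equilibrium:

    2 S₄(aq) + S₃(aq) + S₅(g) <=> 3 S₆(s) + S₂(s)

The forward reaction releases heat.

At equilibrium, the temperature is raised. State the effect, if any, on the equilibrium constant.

K depends on temperature via the van 't Hoff relation. The forward reaction is exothermic, so raising T decreases K.

decreases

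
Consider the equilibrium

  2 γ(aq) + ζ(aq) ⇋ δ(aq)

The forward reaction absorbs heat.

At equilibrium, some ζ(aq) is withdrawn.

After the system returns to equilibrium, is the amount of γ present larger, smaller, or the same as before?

Removing ζ (aq), a reactant, drives the reaction to the left.
The net shift is to the left. γ is a reactant, so its amount increases.

increases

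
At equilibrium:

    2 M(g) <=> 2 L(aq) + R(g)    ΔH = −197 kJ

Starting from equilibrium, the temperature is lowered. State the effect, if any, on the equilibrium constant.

K depends on temperature via the van 't Hoff relation. The forward reaction is exothermic, so lowering T increases K.

increases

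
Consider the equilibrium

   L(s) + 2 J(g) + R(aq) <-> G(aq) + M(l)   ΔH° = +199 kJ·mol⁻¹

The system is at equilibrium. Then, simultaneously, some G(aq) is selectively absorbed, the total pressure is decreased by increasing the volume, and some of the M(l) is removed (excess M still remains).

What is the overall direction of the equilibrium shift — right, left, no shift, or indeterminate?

cannot be determined

Removing G (aq), a product, drives the reaction to the right.
Gas moles: reactants 2, products 0 (Δn_gas = -2). Expansion shifts the system toward the side with more moles of gas — to the left.
M is a pure liquid; its activity is 1 regardless of amount, so Q is unaffected — no shift from this change.
The individual effects push in opposite directions; without quantitative information the net direction cannot be determined.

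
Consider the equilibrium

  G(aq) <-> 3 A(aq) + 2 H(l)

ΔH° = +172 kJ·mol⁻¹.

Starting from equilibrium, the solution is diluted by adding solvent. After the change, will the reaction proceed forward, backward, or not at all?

right

Dilution lowers every aqueous concentration by the same factor. Δn_aq = 3 − 1 = +2, so the system shifts toward the side with more dissolved moles — to the right.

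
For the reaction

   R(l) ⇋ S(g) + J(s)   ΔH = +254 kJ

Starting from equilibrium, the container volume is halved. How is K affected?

unchanged

The equilibrium constant depends only on temperature. This perturbation may move the position of equilibrium, but since T is unchanged, K itself is unchanged.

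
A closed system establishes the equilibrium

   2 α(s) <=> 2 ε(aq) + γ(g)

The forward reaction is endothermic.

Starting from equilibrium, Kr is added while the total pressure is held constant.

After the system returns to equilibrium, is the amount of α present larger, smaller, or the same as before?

Adding inert gas at constant total pressure expands the volume and lowers every reacting partial pressure. With Δn_gas = 1 − 0 = +1, Q moves away from K toward the side with fewer gas moles, so the system shifts toward the side with more gas moles — to the right.
The net shift is to the right. α is a reactant, so its amount decreases.

decreases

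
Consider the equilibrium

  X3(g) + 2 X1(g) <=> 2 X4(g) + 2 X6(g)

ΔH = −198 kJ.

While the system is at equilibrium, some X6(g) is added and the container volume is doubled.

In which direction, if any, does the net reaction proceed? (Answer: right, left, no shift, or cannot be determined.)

cannot be determined

Adding X6 (g), a product, drives the reaction to the left.
Gas moles: reactants 3, products 4 (Δn_gas = +1). Expansion shifts the system toward the side with more moles of gas — to the right.
The individual effects push in opposite directions; without quantitative information the net direction cannot be determined.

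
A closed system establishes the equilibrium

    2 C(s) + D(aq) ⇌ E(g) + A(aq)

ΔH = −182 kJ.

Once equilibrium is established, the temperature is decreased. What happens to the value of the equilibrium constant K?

K depends on temperature via the van 't Hoff relation. The forward reaction is exothermic, so lowering T increases K.

increases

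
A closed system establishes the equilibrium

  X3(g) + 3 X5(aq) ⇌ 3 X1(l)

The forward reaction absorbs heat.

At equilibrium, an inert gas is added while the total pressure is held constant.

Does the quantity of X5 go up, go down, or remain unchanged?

Adding inert gas at constant total pressure expands the volume and lowers every reacting partial pressure. With Δn_gas = 0 − 1 = -1, Q moves away from K toward the side with fewer gas moles, so the system shifts toward the side with more gas moles — to the left.
The net shift is to the left. X5 is a reactant, so its amount increases.

increases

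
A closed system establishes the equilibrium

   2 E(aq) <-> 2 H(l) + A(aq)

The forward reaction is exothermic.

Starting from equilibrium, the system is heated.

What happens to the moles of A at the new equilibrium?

The forward reaction is exothermic. Raising T favours the endothermic direction — shift to the left.
The net shift is to the left. A is a product, so its amount decreases.

decreases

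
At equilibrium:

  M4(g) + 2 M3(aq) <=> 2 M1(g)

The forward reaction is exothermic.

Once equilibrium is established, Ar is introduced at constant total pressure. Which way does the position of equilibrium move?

Adding inert gas at constant total pressure expands the volume and lowers every reacting partial pressure. With Δn_gas = 2 − 1 = +1, Q moves away from K toward the side with fewer gas moles, so the system shifts toward the side with more gas moles — to the right.

right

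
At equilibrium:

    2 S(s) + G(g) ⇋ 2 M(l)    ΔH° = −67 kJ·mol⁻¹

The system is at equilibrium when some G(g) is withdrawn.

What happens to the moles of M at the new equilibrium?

Removing G (g), a reactant, drives the reaction to the left.
The net shift is to the left. M is a product, so its amount decreases.

decreases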